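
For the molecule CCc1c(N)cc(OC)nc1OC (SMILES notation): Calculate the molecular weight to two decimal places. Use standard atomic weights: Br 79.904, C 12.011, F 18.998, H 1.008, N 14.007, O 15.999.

182.22 g/mol

First, the molecular formula is C9H14N2O2 (counting implicit H from valence).
  C: 9 × 12.011 = 108.099
  H: 14 × 1.008 = 14.112
  N: 2 × 14.007 = 28.014
  O: 2 × 15.999 = 31.998
Sum: 9×12.011 + 14×1.008 + 2×14.007 + 2×15.999 = 182.223 → 182.22 g/mol.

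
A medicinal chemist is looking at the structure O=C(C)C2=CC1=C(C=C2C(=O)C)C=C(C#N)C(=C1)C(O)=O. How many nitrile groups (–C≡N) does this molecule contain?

1

The nitrile motif appears at heavy-atom position 15 in the SMILES.
Other groups present: 1 carboxylic acid, 2 ketone.
Nitrile count: 1.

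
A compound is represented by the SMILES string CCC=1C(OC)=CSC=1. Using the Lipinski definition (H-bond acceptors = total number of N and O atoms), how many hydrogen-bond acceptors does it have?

N atoms: 0; O atoms: 1.
Lipinski HBA = 0 + 1 = 1.

1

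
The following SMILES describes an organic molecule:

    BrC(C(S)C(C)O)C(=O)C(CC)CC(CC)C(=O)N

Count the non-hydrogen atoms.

Every atom symbol written in the SMILES (organic subset) is one heavy atom; implicit H are not written.
Heavy atoms by element → Br:1, C:13, N:1, O:3, S:1.
Total: 19.

19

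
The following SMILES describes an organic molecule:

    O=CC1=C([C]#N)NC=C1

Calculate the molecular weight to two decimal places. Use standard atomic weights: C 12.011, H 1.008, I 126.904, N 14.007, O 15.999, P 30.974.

First, the molecular formula is C6H4N2O (counting implicit H from valence).
  C: 6 × 12.011 = 72.066
  H: 4 × 1.008 = 4.032
  N: 2 × 14.007 = 28.014
  O: 1 × 15.999 = 15.999
Sum: 6×12.011 + 4×1.008 + 2×14.007 + 1×15.999 = 120.111 → 120.11 g/mol.

120.11 g/mol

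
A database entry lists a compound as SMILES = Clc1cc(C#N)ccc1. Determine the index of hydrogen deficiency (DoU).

Molecular formula: C7H4ClN.
DoU = (2C + 2 + N − H − X) / 2, where X is the halogen count and O/S are ignored.
    = (2·7 + 2 + 1 − 4 − 1) / 2 = 12 / 2 = 6.

6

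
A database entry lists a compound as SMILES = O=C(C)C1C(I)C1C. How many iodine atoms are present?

1

Scan the SMILES for I atoms (remember two-letter symbols like Cl and Br are single atoms).
Iodine count: 1.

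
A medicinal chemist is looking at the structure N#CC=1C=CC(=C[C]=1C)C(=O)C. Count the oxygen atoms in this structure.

1

Scan the SMILES for O atoms (remember two-letter symbols like Cl and Br are single atoms).
Oxygen count: 1.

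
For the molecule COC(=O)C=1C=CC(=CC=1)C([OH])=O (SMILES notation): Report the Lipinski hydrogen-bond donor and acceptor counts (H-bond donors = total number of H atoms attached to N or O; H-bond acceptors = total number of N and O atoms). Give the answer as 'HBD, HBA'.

1, 4

Donors: find every N or O and count the H atoms it carries.
  atom 2 (O): bond orders sum to 2 → 0 H
  atom 4 (O): bond orders sum to 2 → 0 H
  atom 12 (O): bond orders sum to 1 → 1 H
  atom 13 (O): bond orders sum to 2 → 0 H
Lipinski HBD = 1.
Acceptors: N atoms = 0, O atoms = 4 → HBA = 4.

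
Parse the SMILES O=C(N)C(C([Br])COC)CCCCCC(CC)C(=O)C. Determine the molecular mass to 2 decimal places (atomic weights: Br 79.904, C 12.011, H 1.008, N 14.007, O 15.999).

First, the molecular formula is C15H28BrNO3 (counting implicit H from valence).
  Br: 1 × 79.904 = 79.904
  C: 15 × 12.011 = 180.165
  H: 28 × 1.008 = 28.224
  N: 1 × 14.007 = 14.007
  O: 3 × 15.999 = 47.997
Sum: 1×79.904 + 15×12.011 + 28×1.008 + 1×14.007 + 3×15.999 = 350.297 → 350.30 g/mol.

350.30 g/mol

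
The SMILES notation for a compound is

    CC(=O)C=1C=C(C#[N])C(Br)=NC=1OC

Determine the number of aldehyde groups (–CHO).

Scan the SMILES for the aldehyde motif — none present.
Groups that are present: 1 ether, 1 ketone, 1 nitrile.

0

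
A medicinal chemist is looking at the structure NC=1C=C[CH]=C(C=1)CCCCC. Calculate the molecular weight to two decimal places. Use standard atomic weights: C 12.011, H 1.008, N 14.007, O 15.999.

First, the molecular formula is C11H17N (counting implicit H from valence).
  C: 11 × 12.011 = 132.121
  H: 17 × 1.008 = 17.136
  N: 1 × 14.007 = 14.007
Sum: 11×12.011 + 17×1.008 + 1×14.007 = 163.264 → 163.26 g/mol.

163.26 g/mol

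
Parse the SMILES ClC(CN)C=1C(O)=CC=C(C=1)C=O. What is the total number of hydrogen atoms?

Walk through each heavy atom and fill implicit hydrogens from standard valence (C 4, N 3, O 2, S 2, halogen 1):
  atom 1: Cl (halogen, monovalent) → 0 H
  atom 2: C, bond orders sum to 3 (valence 4) → 1 H
  atom 3: C, bond orders sum to 2 (valence 4) → 2 H
  atom 4: N, bond orders sum to 1 (valence 3) → 2 H
  atom 5: C, bond orders sum to 4 (valence 4) → 0 H
  atom 6: C, bond orders sum to 4 (valence 4) → 0 H
  atom 7: O, bond orders sum to 1 (valence 2) → 1 H
  atom 8: C, bond orders sum to 3 (valence 4) → 1 H
  atom 9: C, bond orders sum to 3 (valence 4) → 1 H
  atom 10: C, bond orders sum to 4 (valence 4) → 0 H
  atom 11: C, bond orders sum to 3 (valence 4) → 1 H
  atom 12: C, bond orders sum to 3 (valence 4) → 1 H
  atom 13: O, bond orders sum to 2 (valence 2) → 0 H
Total hydrogens: 10.

10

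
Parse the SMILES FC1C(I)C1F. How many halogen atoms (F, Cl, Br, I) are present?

3

Halogen atoms appear at heavy-atom positions 1, 4, 6 (2×F, 1×I).
Halogen count: 3.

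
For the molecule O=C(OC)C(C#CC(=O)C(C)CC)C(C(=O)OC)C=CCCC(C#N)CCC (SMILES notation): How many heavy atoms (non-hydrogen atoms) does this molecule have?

Every atom symbol written in the SMILES (organic subset) is one heavy atom; implicit H are not written.
Heavy atoms by element → C:22, N:1, O:5.
Total: 28.

28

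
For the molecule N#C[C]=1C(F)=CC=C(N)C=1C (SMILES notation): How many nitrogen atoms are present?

2

Scan the SMILES for N atoms (remember two-letter symbols like Cl and Br are single atoms).
Nitrogen count: 2.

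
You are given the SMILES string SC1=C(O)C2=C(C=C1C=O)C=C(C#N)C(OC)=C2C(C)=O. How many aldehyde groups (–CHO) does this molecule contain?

The aldehyde motif appears at heavy-atom position 9 in the SMILES.
Other groups present: 1 ether, 1 hydroxyl, 1 ketone, 1 nitrile, 1 thiol.
Aldehyde count: 1.

1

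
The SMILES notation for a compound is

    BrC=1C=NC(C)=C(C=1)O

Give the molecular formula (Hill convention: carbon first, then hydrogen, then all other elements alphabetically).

Walk through each heavy atom and fill implicit hydrogens from standard valence (C 4, N 3, O 2, S 2, halogen 1):
  atom 1: Br (halogen, monovalent) → 0 H
  atom 2: C, bond orders sum to 4 (valence 4) → 0 H
  atom 3: C, bond orders sum to 3 (valence 4) → 1 H
  atom 4: N, bond orders sum to 3 (valence 3) → 0 H
  atom 5: C, bond orders sum to 4 (valence 4) → 0 H
  atom 6: C, bond orders sum to 1 (valence 4) → 3 H
  atom 7: C, bond orders sum to 4 (valence 4) → 0 H
  atom 8: C, bond orders sum to 3 (valence 4) → 1 H
  atom 9: O, bond orders sum to 1 (valence 2) → 1 H
Totals → C:6, H:6, Br:1, N:1, O:1.

C6H6BrNO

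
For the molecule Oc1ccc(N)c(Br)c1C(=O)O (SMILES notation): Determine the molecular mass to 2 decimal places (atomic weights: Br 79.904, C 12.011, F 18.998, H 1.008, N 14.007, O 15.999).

First, the molecular formula is C7H6BrNO3 (counting implicit H from valence).
  Br: 1 × 79.904 = 79.904
  C: 7 × 12.011 = 84.077
  H: 6 × 1.008 = 6.048
  N: 1 × 14.007 = 14.007
  O: 3 × 15.999 = 47.997
Sum: 1×79.904 + 7×12.011 + 6×1.008 + 1×14.007 + 3×15.999 = 232.033 → 232.03 g/mol.

232.03 g/mol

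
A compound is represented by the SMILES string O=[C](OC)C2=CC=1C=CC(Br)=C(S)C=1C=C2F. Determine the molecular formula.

Walk through each heavy atom and fill implicit hydrogens from standard valence (C 4, N 3, O 2, S 2, halogen 1):
  atom 1: O, bond orders sum to 2 (valence 2) → 0 H
  atom 2: C with explicit H count 0
  atom 3: O, bond orders sum to 2 (valence 2) → 0 H
  atom 4: C, bond orders sum to 1 (valence 4) → 3 H
  atom 5: C, bond orders sum to 4 (valence 4) → 0 H
  atom 6: C, bond orders sum to 3 (valence 4) → 1 H
  atom 7: C, bond orders sum to 4 (valence 4) → 0 H
  atom 8: C, bond orders sum to 3 (valence 4) → 1 H
  atom 9: C, bond orders sum to 3 (valence 4) → 1 H
  atom 10: C, bond orders sum to 4 (valence 4) → 0 H
  atom 11: Br (halogen, monovalent) → 0 H
  atom 12: C, bond orders sum to 4 (valence 4) → 0 H
  atom 13: S, bond orders sum to 1 (valence 2) → 1 H
  atom 14: C, bond orders sum to 4 (valence 4) → 0 H
  atom 15: C, bond orders sum to 3 (valence 4) → 1 H
  atom 16: C, bond orders sum to 4 (valence 4) → 0 H
  atom 17: F (halogen, monovalent) → 0 H
Totals → C:12, H:8, Br:1, F:1, O:2, S:1.
In Hill order: C12H8BrFO2S.

C12H8BrFO2S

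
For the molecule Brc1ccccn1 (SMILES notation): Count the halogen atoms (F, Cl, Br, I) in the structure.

Halogen atoms appear at heavy-atom position 1 (1×Br).
Halogen count: 1.

1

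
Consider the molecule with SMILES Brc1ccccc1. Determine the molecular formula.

Walk through each heavy atom and fill implicit hydrogens from standard valence (C 4, N 3, O 2, S 2, halogen 1); for lowercase aromatic atoms, an aromatic c carries 1 H when it has two neighbours and 0 H with three, and aromatic n carries 0 H:
  atom 1: Br (halogen, monovalent) → 0 H
  atom 2: aromatic c, 3 neighbours → 0 H
  atom 3: aromatic c, 2 neighbours → 1 H
  atom 4: aromatic c, 2 neighbours → 1 H
  atom 5: aromatic c, 2 neighbours → 1 H
  atom 6: aromatic c, 2 neighbours → 1 H
  atom 7: aromatic c, 2 neighbours → 1 H
Totals → C:6, H:5, Br:1.

C6H5Br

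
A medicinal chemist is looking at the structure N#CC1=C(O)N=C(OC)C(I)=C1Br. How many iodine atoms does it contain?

Scan the SMILES for I atoms (remember two-letter symbols like Cl and Br are single atoms).
Iodine count: 1.

1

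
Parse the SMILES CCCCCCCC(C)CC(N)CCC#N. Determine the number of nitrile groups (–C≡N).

The nitrile motif appears at heavy-atom position 15 in the SMILES.
Other groups present: 1 primary amine.
Nitrile count: 1.

1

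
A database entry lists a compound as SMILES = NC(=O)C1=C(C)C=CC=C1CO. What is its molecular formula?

C9H11NO2

Walk through each heavy atom and fill implicit hydrogens from standard valence (C 4, N 3, O 2, S 2, halogen 1):
  atom 1: N, bond orders sum to 1 (valence 3) → 2 H
  atom 2: C, bond orders sum to 4 (valence 4) → 0 H
  atom 3: O, bond orders sum to 2 (valence 2) → 0 H
  atom 4: C, bond orders sum to 4 (valence 4) → 0 H
  atom 5: C, bond orders sum to 4 (valence 4) → 0 H
  atom 6: C, bond orders sum to 1 (valence 4) → 3 H
  atom 7: C, bond orders sum to 3 (valence 4) → 1 H
  atom 8: C, bond orders sum to 3 (valence 4) → 1 H
  atom 9: C, bond orders sum to 3 (valence 4) → 1 H
  atom 10: C, bond orders sum to 4 (valence 4) → 0 H
  atom 11: C, bond orders sum to 2 (valence 4) → 2 H
  atom 12: O, bond orders sum to 1 (valence 2) → 1 H
Totals → C:9, H:11, N:1, O:2.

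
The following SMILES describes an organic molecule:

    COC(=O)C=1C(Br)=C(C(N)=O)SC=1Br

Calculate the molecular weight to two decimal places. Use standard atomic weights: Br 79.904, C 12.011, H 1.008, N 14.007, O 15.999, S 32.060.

342.99 g/mol

First, the molecular formula is C7H5Br2NO3S (counting implicit H from valence).
  Br: 2 × 79.904 = 159.808
  C: 7 × 12.011 = 84.077
  H: 5 × 1.008 = 5.040
  N: 1 × 14.007 = 14.007
  O: 3 × 15.999 = 47.997
  S: 1 × 32.060 = 32.060
Sum: 2×79.904 + 7×12.011 + 5×1.008 + 1×14.007 + 3×15.999 + 1×32.060 = 342.989 → 342.99 g/mol.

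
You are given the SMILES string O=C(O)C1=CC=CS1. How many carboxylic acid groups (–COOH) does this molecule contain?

The carboxylic acid motif appears at heavy-atom position 2 in the SMILES.
Carboxylic acid count: 1.

1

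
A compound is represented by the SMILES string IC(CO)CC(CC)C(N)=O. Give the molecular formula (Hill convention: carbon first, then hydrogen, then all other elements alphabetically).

C7H14INO2

Walk through each heavy atom and fill implicit hydrogens from standard valence (C 4, N 3, O 2, S 2, halogen 1):
  atom 1: I (halogen, monovalent) → 0 H
  atom 2: C, bond orders sum to 3 (valence 4) → 1 H
  atom 3: C, bond orders sum to 2 (valence 4) → 2 H
  atom 4: O, bond orders sum to 1 (valence 2) → 1 H
  atom 5: C, bond orders sum to 2 (valence 4) → 2 H
  atom 6: C, bond orders sum to 3 (valence 4) → 1 H
  atom 7: C, bond orders sum to 2 (valence 4) → 2 H
  atom 8: C, bond orders sum to 1 (valence 4) → 3 H
  atom 9: C, bond orders sum to 4 (valence 4) → 0 H
  atom 10: N, bond orders sum to 1 (valence 3) → 2 H
  atom 11: O, bond orders sum to 2 (valence 2) → 0 H
Totals → C:7, H:14, I:1, N:1, O:2.
In Hill order: C7H14INO2.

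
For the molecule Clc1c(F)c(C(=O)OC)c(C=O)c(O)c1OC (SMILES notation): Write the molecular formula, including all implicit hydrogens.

C10H8ClFO5

Walk through each heavy atom and fill implicit hydrogens from standard valence (C 4, N 3, O 2, S 2, halogen 1); for lowercase aromatic atoms, an aromatic c carries 1 H when it has two neighbours and 0 H with three, and aromatic n carries 0 H:
  atom 1: Cl (halogen, monovalent) → 0 H
  atom 2: aromatic c, 3 neighbours → 0 H
  atom 3: aromatic c, 3 neighbours → 0 H
  atom 4: F (halogen, monovalent) → 0 H
  atom 5: aromatic c, 3 neighbours → 0 H
  atom 6: C, bond orders sum to 4 (valence 4) → 0 H
  atom 7: O, bond orders sum to 2 (valence 2) → 0 H
  atom 8: O, bond orders sum to 2 (valence 2) → 0 H
  atom 9: C, bond orders sum to 1 (valence 4) → 3 H
  atom 10: aromatic c, 3 neighbours → 0 H
  atom 11: C, bond orders sum to 3 (valence 4) → 1 H
  atom 12: O, bond orders sum to 2 (valence 2) → 0 H
  atom 13: aromatic c, 3 neighbours → 0 H
  atom 14: O, bond orders sum to 1 (valence 2) → 1 H
  atom 15: aromatic c, 3 neighbours → 0 H
  atom 16: O, bond orders sum to 2 (valence 2) → 0 H
  atom 17: C, bond orders sum to 1 (valence 4) → 3 H
Totals → C:10, H:8, Cl:1, F:1, O:5.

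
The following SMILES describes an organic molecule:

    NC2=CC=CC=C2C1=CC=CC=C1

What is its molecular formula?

C12H11N

Walk through each heavy atom and fill implicit hydrogens from standard valence (C 4, N 3, O 2, S 2, halogen 1):
  atom 1: N, bond orders sum to 1 (valence 3) → 2 H
  atom 2: C, bond orders sum to 4 (valence 4) → 0 H
  atom 3: C, bond orders sum to 3 (valence 4) → 1 H
  atom 4: C, bond orders sum to 3 (valence 4) → 1 H
  atom 5: C, bond orders sum to 3 (valence 4) → 1 H
  atom 6: C, bond orders sum to 3 (valence 4) → 1 H
  atom 7: C, bond orders sum to 4 (valence 4) → 0 H
  atom 8: C, bond orders sum to 4 (valence 4) → 0 H
  atom 9: C, bond orders sum to 3 (valence 4) → 1 H
  atom 10: C, bond orders sum to 3 (valence 4) → 1 H
  atom 11: C, bond orders sum to 3 (valence 4) → 1 H
  atom 12: C, bond orders sum to 3 (valence 4) → 1 H
  atom 13: C, bond orders sum to 3 (valence 4) → 1 H
Totals → C:12, H:11, N:1.
In Hill order: C12H11N.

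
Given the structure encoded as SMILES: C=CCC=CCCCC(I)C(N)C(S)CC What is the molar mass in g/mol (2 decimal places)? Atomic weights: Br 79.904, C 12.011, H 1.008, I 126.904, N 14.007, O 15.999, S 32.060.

First, the molecular formula is C13H24INS (counting implicit H from valence).
  C: 13 × 12.011 = 156.143
  H: 24 × 1.008 = 24.192
  I: 1 × 126.904 = 126.904
  N: 1 × 14.007 = 14.007
  S: 1 × 32.060 = 32.060
Sum: 13×12.011 + 24×1.008 + 1×126.904 + 1×14.007 + 1×32.060 = 353.306 → 353.31 g/mol.

353.31 g/mol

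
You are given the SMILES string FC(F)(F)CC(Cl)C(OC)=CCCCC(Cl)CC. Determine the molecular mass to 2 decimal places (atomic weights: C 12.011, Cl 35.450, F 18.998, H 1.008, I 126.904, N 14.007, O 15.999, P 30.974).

307.18 g/mol

First, the molecular formula is C12H19Cl2F3O (counting implicit H from valence).
  C: 12 × 12.011 = 144.132
  Cl: 2 × 35.450 = 70.900
  F: 3 × 18.998 = 56.994
  H: 19 × 1.008 = 19.152
  O: 1 × 15.999 = 15.999
Sum: 12×12.011 + 2×35.450 + 3×18.998 + 19×1.008 + 1×15.999 = 307.177 → 307.18 g/mol.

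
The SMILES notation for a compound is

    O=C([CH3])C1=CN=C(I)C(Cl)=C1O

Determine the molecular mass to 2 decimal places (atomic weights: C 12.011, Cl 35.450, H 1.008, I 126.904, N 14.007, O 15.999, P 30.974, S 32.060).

First, the molecular formula is C7H5ClINO2 (counting implicit H from valence).
  C: 7 × 12.011 = 84.077
  Cl: 1 × 35.450 = 35.450
  H: 5 × 1.008 = 5.040
  I: 1 × 126.904 = 126.904
  N: 1 × 14.007 = 14.007
  O: 2 × 15.999 = 31.998
Sum: 7×12.011 + 1×35.450 + 5×1.008 + 1×126.904 + 1×14.007 + 2×15.999 = 297.476 → 297.48 g/mol.

297.48 g/mol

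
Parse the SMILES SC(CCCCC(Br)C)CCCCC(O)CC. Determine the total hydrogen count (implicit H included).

29

Walk through each heavy atom and fill implicit hydrogens from standard valence (C 4, N 3, O 2, S 2, halogen 1):
  atom 1: S, bond orders sum to 1 (valence 2) → 1 H
  atom 2: C, bond orders sum to 3 (valence 4) → 1 H
  atom 3: C, bond orders sum to 2 (valence 4) → 2 H
  atom 4: C, bond orders sum to 2 (valence 4) → 2 H
  atom 5: C, bond orders sum to 2 (valence 4) → 2 H
  atom 6: C, bond orders sum to 2 (valence 4) → 2 H
  atom 7: C, bond orders sum to 3 (valence 4) → 1 H
  atom 8: Br (halogen, monovalent) → 0 H
  atom 9: C, bond orders sum to 1 (valence 4) → 3 H
  atom 10: C, bond orders sum to 2 (valence 4) → 2 H
  atom 11: C, bond orders sum to 2 (valence 4) → 2 H
  atom 12: C, bond orders sum to 2 (valence 4) → 2 H
  atom 13: C, bond orders sum to 2 (valence 4) → 2 H
  atom 14: C, bond orders sum to 3 (valence 4) → 1 H
  atom 15: O, bond orders sum to 1 (valence 2) → 1 H
  atom 16: C, bond orders sum to 2 (valence 4) → 2 H
  atom 17: C, bond orders sum to 1 (valence 4) → 3 H
Total hydrogens: 29.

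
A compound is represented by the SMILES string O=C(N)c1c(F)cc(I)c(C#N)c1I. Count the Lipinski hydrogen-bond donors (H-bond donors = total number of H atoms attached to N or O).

Donors: find every N or O and count the H atoms it carries.
  atom 1 (O): bond orders sum to 2 → 0 H
  atom 3 (N): bond orders sum to 1 → 2 H
  atom 12 (N): bond orders sum to 3 → 0 H
Lipinski HBD = 2.

2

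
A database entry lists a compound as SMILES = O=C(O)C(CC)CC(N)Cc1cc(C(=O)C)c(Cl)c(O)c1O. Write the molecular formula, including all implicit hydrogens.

Walk through each heavy atom and fill implicit hydrogens from standard valence (C 4, N 3, O 2, S 2, halogen 1); for lowercase aromatic atoms, an aromatic c carries 1 H when it has two neighbours and 0 H with three, and aromatic n carries 0 H:
  atom 1: O, bond orders sum to 2 (valence 2) → 0 H
  atom 2: C, bond orders sum to 4 (valence 4) → 0 H
  atom 3: O, bond orders sum to 1 (valence 2) → 1 H
  atom 4: C, bond orders sum to 3 (valence 4) → 1 H
  atom 5: C, bond orders sum to 2 (valence 4) → 2 H
  atom 6: C, bond orders sum to 1 (valence 4) → 3 H
  atom 7: C, bond orders sum to 2 (valence 4) → 2 H
  atom 8: C, bond orders sum to 3 (valence 4) → 1 H
  atom 9: N, bond orders sum to 1 (valence 3) → 2 H
  atom 10: C, bond orders sum to 2 (valence 4) → 2 H
  atom 11: aromatic c, 3 neighbours → 0 H
  atom 12: aromatic c, 2 neighbours → 1 H
  atom 13: aromatic c, 3 neighbours → 0 H
  atom 14: C, bond orders sum to 4 (valence 4) → 0 H
  atom 15: O, bond orders sum to 2 (valence 2) → 0 H
  atom 16: C, bond orders sum to 1 (valence 4) → 3 H
  atom 17: aromatic c, 3 neighbours → 0 H
  atom 18: Cl (halogen, monovalent) → 0 H
  atom 19: aromatic c, 3 neighbours → 0 H
  atom 20: O, bond orders sum to 1 (valence 2) → 1 H
  atom 21: aromatic c, 3 neighbours → 0 H
  atom 22: O, bond orders sum to 1 (valence 2) → 1 H
Totals → C:15, H:20, Cl:1, N:1, O:5.
In Hill order: C15H20ClNO5.

C15H20ClNO5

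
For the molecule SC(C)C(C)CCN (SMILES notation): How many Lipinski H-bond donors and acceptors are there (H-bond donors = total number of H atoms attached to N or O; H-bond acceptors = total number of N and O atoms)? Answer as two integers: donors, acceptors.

2, 1

Donors: find every N or O and count the H atoms it carries.
  atom 8 (N): bond orders sum to 1 → 2 H
Lipinski HBD = 2.
Acceptors: N atoms = 1, O atoms = 0 → HBA = 1.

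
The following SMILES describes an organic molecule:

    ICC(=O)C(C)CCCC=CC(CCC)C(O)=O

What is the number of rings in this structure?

In SMILES, each pair of matching ring-closure digits denotes one ring-closing bond; the number of such bonds equals the number of independent rings.
Ring-closure bonds here: 0.

0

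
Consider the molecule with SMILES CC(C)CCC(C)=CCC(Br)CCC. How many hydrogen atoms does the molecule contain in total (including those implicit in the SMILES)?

25

Walk through each heavy atom and fill implicit hydrogens from standard valence (C 4, N 3, O 2, S 2, halogen 1):
  atom 1: C, bond orders sum to 1 (valence 4) → 3 H
  atom 2: C, bond orders sum to 3 (valence 4) → 1 H
  atom 3: C, bond orders sum to 1 (valence 4) → 3 H
  atom 4: C, bond orders sum to 2 (valence 4) → 2 H
  atom 5: C, bond orders sum to 2 (valence 4) → 2 H
  atom 6: C, bond orders sum to 4 (valence 4) → 0 H
  atom 7: C, bond orders sum to 1 (valence 4) → 3 H
  atom 8: C, bond orders sum to 3 (valence 4) → 1 H
  atom 9: C, bond orders sum to 2 (valence 4) → 2 H
  atom 10: C, bond orders sum to 3 (valence 4) → 1 H
  atom 11: Br (halogen, monovalent) → 0 H
  atom 12: C, bond orders sum to 2 (valence 4) → 2 H
  atom 13: C, bond orders sum to 2 (valence 4) → 2 H
  atom 14: C, bond orders sum to 1 (valence 4) → 3 H
Total hydrogens: 25.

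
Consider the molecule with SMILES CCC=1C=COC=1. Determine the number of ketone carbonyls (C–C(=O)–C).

Scan the SMILES for the ketone motif — none present.

0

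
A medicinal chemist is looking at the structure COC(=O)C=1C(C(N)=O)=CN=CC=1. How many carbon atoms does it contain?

Count every carbon token in the SMILES (each C, including those in ring-closure positions and inside branches).
Carbon count: 8.

8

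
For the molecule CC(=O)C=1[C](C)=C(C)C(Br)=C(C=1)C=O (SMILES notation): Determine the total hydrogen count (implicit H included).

Walk through each heavy atom and fill implicit hydrogens from standard valence (C 4, N 3, O 2, S 2, halogen 1):
  atom 1: C, bond orders sum to 1 (valence 4) → 3 H
  atom 2: C, bond orders sum to 4 (valence 4) → 0 H
  atom 3: O, bond orders sum to 2 (valence 2) → 0 H
  atom 4: C, bond orders sum to 4 (valence 4) → 0 H
  atom 5: C with explicit H count 0
  atom 6: C, bond orders sum to 1 (valence 4) → 3 H
  atom 7: C, bond orders sum to 4 (valence 4) → 0 H
  atom 8: C, bond orders sum to 1 (valence 4) → 3 H
  atom 9: C, bond orders sum to 4 (valence 4) → 0 H
  atom 10: Br (halogen, monovalent) → 0 H
  atom 11: C, bond orders sum to 4 (valence 4) → 0 H
  atom 12: C, bond orders sum to 3 (valence 4) → 1 H
  atom 13: C, bond orders sum to 3 (valence 4) → 1 H
  atom 14: O, bond orders sum to 2 (valence 2) → 0 H
Total hydrogens: 11.

11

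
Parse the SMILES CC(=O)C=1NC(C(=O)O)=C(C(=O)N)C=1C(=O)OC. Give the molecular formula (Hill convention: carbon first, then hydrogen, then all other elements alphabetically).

Walk through each heavy atom and fill implicit hydrogens from standard valence (C 4, N 3, O 2, S 2, halogen 1):
  atom 1: C, bond orders sum to 1 (valence 4) → 3 H
  atom 2: C, bond orders sum to 4 (valence 4) → 0 H
  atom 3: O, bond orders sum to 2 (valence 2) → 0 H
  atom 4: C, bond orders sum to 4 (valence 4) → 0 H
  atom 5: N, bond orders sum to 2 (valence 3) → 1 H
  atom 6: C, bond orders sum to 4 (valence 4) → 0 H
  atom 7: C, bond orders sum to 4 (valence 4) → 0 H
  atom 8: O, bond orders sum to 2 (valence 2) → 0 H
  atom 9: O, bond orders sum to 1 (valence 2) → 1 H
  atom 10: C, bond orders sum to 4 (valence 4) → 0 H
  atom 11: C, bond orders sum to 4 (valence 4) → 0 H
  atom 12: O, bond orders sum to 2 (valence 2) → 0 H
  atom 13: N, bond orders sum to 1 (valence 3) → 2 H
  atom 14: C, bond orders sum to 4 (valence 4) → 0 H
  atom 15: C, bond orders sum to 4 (valence 4) → 0 H
  atom 16: O, bond orders sum to 2 (valence 2) → 0 H
  atom 17: O, bond orders sum to 2 (valence 2) → 0 H
  atom 18: C, bond orders sum to 1 (valence 4) → 3 H
Totals → C:10, H:10, N:2, O:6.
In Hill order: C10H10N2O6.

C10H10N2O6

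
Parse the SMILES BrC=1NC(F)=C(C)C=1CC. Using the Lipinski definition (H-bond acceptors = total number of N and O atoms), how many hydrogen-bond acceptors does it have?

1

N atoms: 1; O atoms: 0.
Lipinski HBA = 1 + 0 = 1.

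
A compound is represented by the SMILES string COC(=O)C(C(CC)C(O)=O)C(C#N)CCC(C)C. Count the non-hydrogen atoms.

Every atom symbol written in the SMILES (organic subset) is one heavy atom; implicit H are not written.
Heavy atoms by element → C:14, N:1, O:4.
Total: 19.

19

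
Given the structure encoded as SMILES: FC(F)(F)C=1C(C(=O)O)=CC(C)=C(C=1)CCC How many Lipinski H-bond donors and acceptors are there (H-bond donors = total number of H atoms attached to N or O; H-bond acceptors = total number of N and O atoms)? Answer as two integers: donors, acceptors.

1, 2

Donors: find every N or O and count the H atoms it carries.
  atom 8 (O): bond orders sum to 2 → 0 H
  atom 9 (O): bond orders sum to 1 → 1 H
Lipinski HBD = 1.
Acceptors: N atoms = 0, O atoms = 2 → HBA = 2.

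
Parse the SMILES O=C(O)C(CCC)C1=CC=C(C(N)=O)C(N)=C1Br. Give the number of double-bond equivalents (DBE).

6

Degree of unsaturation = (number of rings) + (number of π bonds).
Ring closures in the SMILES: 1.
π bonds: 5 double bonds (each 1 DoU) → 5 DoU from unsaturation.
Total DoU = 1 + 5 = 6.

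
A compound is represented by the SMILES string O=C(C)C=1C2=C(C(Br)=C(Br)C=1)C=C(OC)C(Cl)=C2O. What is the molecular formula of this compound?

C13H9Br2ClO3

Walk through each heavy atom and fill implicit hydrogens from standard valence (C 4, N 3, O 2, S 2, halogen 1):
  atom 1: O, bond orders sum to 2 (valence 2) → 0 H
  atom 2: C, bond orders sum to 4 (valence 4) → 0 H
  atom 3: C, bond orders sum to 1 (valence 4) → 3 H
  atom 4: C, bond orders sum to 4 (valence 4) → 0 H
  atom 5: C, bond orders sum to 4 (valence 4) → 0 H
  atom 6: C, bond orders sum to 4 (valence 4) → 0 H
  atom 7: C, bond orders sum to 4 (valence 4) → 0 H
  atom 8: Br (halogen, monovalent) → 0 H
  atom 9: C, bond orders sum to 4 (valence 4) → 0 H
  atom 10: Br (halogen, monovalent) → 0 H
  atom 11: C, bond orders sum to 3 (valence 4) → 1 H
  atom 12: C, bond orders sum to 3 (valence 4) → 1 H
  atom 13: C, bond orders sum to 4 (valence 4) → 0 H
  atom 14: O, bond orders sum to 2 (valence 2) → 0 H
  atom 15: C, bond orders sum to 1 (valence 4) → 3 H
  atom 16: C, bond orders sum to 4 (valence 4) → 0 H
  atom 17: Cl (halogen, monovalent) → 0 H
  atom 18: C, bond orders sum to 4 (valence 4) → 0 H
  atom 19: O, bond orders sum to 1 (valence 2) → 1 H
Totals → C:13, H:9, Br:2, Cl:1, O:3.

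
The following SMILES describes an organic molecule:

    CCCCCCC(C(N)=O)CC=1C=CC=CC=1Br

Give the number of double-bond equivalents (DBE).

Molecular formula: C15H22BrNO.
DoU = (2C + 2 + N − H − X) / 2, where X is the halogen count and O/S are ignored.
    = (2·15 + 2 + 1 − 22 − 1) / 2 = 10 / 2 = 5.

5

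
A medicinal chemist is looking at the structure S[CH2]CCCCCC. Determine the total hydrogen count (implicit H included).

16

Walk through each heavy atom and fill implicit hydrogens from standard valence (C 4, N 3, O 2, S 2, halogen 1):
  atom 1: S, bond orders sum to 1 (valence 2) → 1 H
  atom 2: C with explicit H count 2
  atom 3: C, bond orders sum to 2 (valence 4) → 2 H
  atom 4: C, bond orders sum to 2 (valence 4) → 2 H
  atom 5: C, bond orders sum to 2 (valence 4) → 2 H
  atom 6: C, bond orders sum to 2 (valence 4) → 2 H
  atom 7: C, bond orders sum to 2 (valence 4) → 2 H
  atom 8: C, bond orders sum to 1 (valence 4) → 3 H
Total hydrogens: 16.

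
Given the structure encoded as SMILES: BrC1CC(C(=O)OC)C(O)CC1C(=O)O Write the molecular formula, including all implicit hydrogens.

C9H13BrO5

Walk through each heavy atom and fill implicit hydrogens from standard valence (C 4, N 3, O 2, S 2, halogen 1):
  atom 1: Br (halogen, monovalent) → 0 H
  atom 2: C, bond orders sum to 3 (valence 4) → 1 H
  atom 3: C, bond orders sum to 2 (valence 4) → 2 H
  atom 4: C, bond orders sum to 3 (valence 4) → 1 H
  atom 5: C, bond orders sum to 4 (valence 4) → 0 H
  atom 6: O, bond orders sum to 2 (valence 2) → 0 H
  atom 7: O, bond orders sum to 2 (valence 2) → 0 H
  atom 8: C, bond orders sum to 1 (valence 4) → 3 H
  atom 9: C, bond orders sum to 3 (valence 4) → 1 H
  atom 10: O, bond orders sum to 1 (valence 2) → 1 H
  atom 11: C, bond orders sum to 2 (valence 4) → 2 H
  atom 12: C, bond orders sum to 3 (valence 4) → 1 H
  atom 13: C, bond orders sum to 4 (valence 4) → 0 H
  atom 14: O, bond orders sum to 2 (valence 2) → 0 H
  atom 15: O, bond orders sum to 1 (valence 2) → 1 H
Totals → C:9, H:13, Br:1, O:5.
In Hill order: C9H13BrO5.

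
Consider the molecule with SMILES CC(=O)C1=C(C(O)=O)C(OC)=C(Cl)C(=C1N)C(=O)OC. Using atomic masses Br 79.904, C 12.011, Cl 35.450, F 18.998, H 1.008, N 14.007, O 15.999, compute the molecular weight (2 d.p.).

301.68 g/mol

First, the molecular formula is C12H12ClNO6 (counting implicit H from valence).
  C: 12 × 12.011 = 144.132
  Cl: 1 × 35.450 = 35.450
  H: 12 × 1.008 = 12.096
  N: 1 × 14.007 = 14.007
  O: 6 × 15.999 = 95.994
Sum: 12×12.011 + 1×35.450 + 12×1.008 + 1×14.007 + 6×15.999 = 301.679 → 301.68 g/mol.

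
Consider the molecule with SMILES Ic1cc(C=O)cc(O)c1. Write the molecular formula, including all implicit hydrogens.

C7H5IO2

Walk through each heavy atom and fill implicit hydrogens from standard valence (C 4, N 3, O 2, S 2, halogen 1); for lowercase aromatic atoms, an aromatic c carries 1 H when it has two neighbours and 0 H with three, and aromatic n carries 0 H:
  atom 1: I (halogen, monovalent) → 0 H
  atom 2: aromatic c, 3 neighbours → 0 H
  atom 3: aromatic c, 2 neighbours → 1 H
  atom 4: aromatic c, 3 neighbours → 0 H
  atom 5: C, bond orders sum to 3 (valence 4) → 1 H
  atom 6: O, bond orders sum to 2 (valence 2) → 0 H
  atom 7: aromatic c, 2 neighbours → 1 H
  atom 8: aromatic c, 3 neighbours → 0 H
  atom 9: O, bond orders sum to 1 (valence 2) → 1 H
  atom 10: aromatic c, 2 neighbours → 1 H
Totals → C:7, H:5, I:1, O:2.
In Hill order: C7H5IO2.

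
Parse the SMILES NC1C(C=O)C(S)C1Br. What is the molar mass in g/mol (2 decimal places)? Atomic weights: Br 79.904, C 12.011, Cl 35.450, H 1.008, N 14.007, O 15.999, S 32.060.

First, the molecular formula is C5H8BrNOS (counting implicit H from valence).
  Br: 1 × 79.904 = 79.904
  C: 5 × 12.011 = 60.055
  H: 8 × 1.008 = 8.064
  N: 1 × 14.007 = 14.007
  O: 1 × 15.999 = 15.999
  S: 1 × 32.060 = 32.060
Sum: 1×79.904 + 5×12.011 + 8×1.008 + 1×14.007 + 1×15.999 + 1×32.060 = 210.089 → 210.09 g/mol.

210.09 g/mol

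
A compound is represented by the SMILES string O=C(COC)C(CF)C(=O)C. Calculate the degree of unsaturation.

2

Degree of unsaturation = (number of rings) + (number of π bonds).
Ring closures in the SMILES: 0.
π bonds: 2 double bonds (each 1 DoU) → 2 DoU from unsaturation.
Total DoU = 0 + 2 = 2.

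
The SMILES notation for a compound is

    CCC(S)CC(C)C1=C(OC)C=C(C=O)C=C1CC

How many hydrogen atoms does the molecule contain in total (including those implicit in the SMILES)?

Walk through each heavy atom and fill implicit hydrogens from standard valence (C 4, N 3, O 2, S 2, halogen 1):
  atom 1: C, bond orders sum to 1 (valence 4) → 3 H
  atom 2: C, bond orders sum to 2 (valence 4) → 2 H
  atom 3: C, bond orders sum to 3 (valence 4) → 1 H
  atom 4: S, bond orders sum to 1 (valence 2) → 1 H
  atom 5: C, bond orders sum to 2 (valence 4) → 2 H
  atom 6: C, bond orders sum to 3 (valence 4) → 1 H
  atom 7: C, bond orders sum to 1 (valence 4) → 3 H
  atom 8: C, bond orders sum to 4 (valence 4) → 0 H
  atom 9: C, bond orders sum to 4 (valence 4) → 0 H
  atom 10: O, bond orders sum to 2 (valence 2) → 0 H
  atom 11: C, bond orders sum to 1 (valence 4) → 3 H
  atom 12: C, bond orders sum to 3 (valence 4) → 1 H
  atom 13: C, bond orders sum to 4 (valence 4) → 0 H
  atom 14: C, bond orders sum to 3 (valence 4) → 1 H
  atom 15: O, bond orders sum to 2 (valence 2) → 0 H
  atom 16: C, bond orders sum to 3 (valence 4) → 1 H
  atom 17: C, bond orders sum to 4 (valence 4) → 0 H
  atom 18: C, bond orders sum to 2 (valence 4) → 2 H
  atom 19: C, bond orders sum to 1 (valence 4) → 3 H
Total hydrogens: 24.

24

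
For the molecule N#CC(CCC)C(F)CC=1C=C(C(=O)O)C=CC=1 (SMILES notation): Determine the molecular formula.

Walk through each heavy atom and fill implicit hydrogens from standard valence (C 4, N 3, O 2, S 2, halogen 1):
  atom 1: N, bond orders sum to 3 (valence 3) → 0 H
  atom 2: C, bond orders sum to 4 (valence 4) → 0 H
  atom 3: C, bond orders sum to 3 (valence 4) → 1 H
  atom 4: C, bond orders sum to 2 (valence 4) → 2 H
  atom 5: C, bond orders sum to 2 (valence 4) → 2 H
  atom 6: C, bond orders sum to 1 (valence 4) → 3 H
  atom 7: C, bond orders sum to 3 (valence 4) → 1 H
  atom 8: F (halogen, monovalent) → 0 H
  atom 9: C, bond orders sum to 2 (valence 4) → 2 H
  atom 10: C, bond orders sum to 4 (valence 4) → 0 H
  atom 11: C, bond orders sum to 3 (valence 4) → 1 H
  atom 12: C, bond orders sum to 4 (valence 4) → 0 H
  atom 13: C, bond orders sum to 4 (valence 4) → 0 H
  atom 14: O, bond orders sum to 2 (valence 2) → 0 H
  atom 15: O, bond orders sum to 1 (valence 2) → 1 H
  atom 16: C, bond orders sum to 3 (valence 4) → 1 H
  atom 17: C, bond orders sum to 3 (valence 4) → 1 H
  atom 18: C, bond orders sum to 3 (valence 4) → 1 H
Totals → C:14, H:16, F:1, N:1, O:2.

C14H16FNO2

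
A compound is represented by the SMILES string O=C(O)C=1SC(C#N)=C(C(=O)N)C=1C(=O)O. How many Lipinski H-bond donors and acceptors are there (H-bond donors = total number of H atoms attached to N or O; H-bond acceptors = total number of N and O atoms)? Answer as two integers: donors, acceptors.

4, 7

Donors: find every N or O and count the H atoms it carries.
  atom 1 (O): bond orders sum to 2 → 0 H
  atom 3 (O): bond orders sum to 1 → 1 H
  atom 8 (N): bond orders sum to 3 → 0 H
  atom 11 (O): bond orders sum to 2 → 0 H
  atom 12 (N): bond orders sum to 1 → 2 H
  atom 15 (O): bond orders sum to 2 → 0 H
  atom 16 (O): bond orders sum to 1 → 1 H
Lipinski HBD = 4.
Acceptors: N atoms = 2, O atoms = 5 → HBA = 7.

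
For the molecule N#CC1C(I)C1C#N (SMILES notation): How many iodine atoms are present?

Scan the SMILES for I atoms (remember two-letter symbols like Cl and Br are single atoms).
Iodine count: 1.

1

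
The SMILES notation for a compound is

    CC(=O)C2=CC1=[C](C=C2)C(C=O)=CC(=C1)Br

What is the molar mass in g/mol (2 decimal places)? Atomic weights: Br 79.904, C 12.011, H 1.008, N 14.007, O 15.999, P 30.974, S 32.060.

277.12 g/mol

First, the molecular formula is C13H9BrO2 (counting implicit H from valence).
  Br: 1 × 79.904 = 79.904
  C: 13 × 12.011 = 156.143
  H: 9 × 1.008 = 9.072
  O: 2 × 15.999 = 31.998
Sum: 1×79.904 + 13×12.011 + 9×1.008 + 2×15.999 = 277.117 → 277.12 g/mol.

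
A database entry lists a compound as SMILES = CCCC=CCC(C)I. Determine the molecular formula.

Walk through each heavy atom and fill implicit hydrogens from standard valence (C 4, N 3, O 2, S 2, halogen 1):
  atom 1: C, bond orders sum to 1 (valence 4) → 3 H
  atom 2: C, bond orders sum to 2 (valence 4) → 2 H
  atom 3: C, bond orders sum to 2 (valence 4) → 2 H
  atom 4: C, bond orders sum to 3 (valence 4) → 1 H
  atom 5: C, bond orders sum to 3 (valence 4) → 1 H
  atom 6: C, bond orders sum to 2 (valence 4) → 2 H
  atom 7: C, bond orders sum to 3 (valence 4) → 1 H
  atom 8: C, bond orders sum to 1 (valence 4) → 3 H
  atom 9: I (halogen, monovalent) → 0 H
Totals → C:8, H:15, I:1.
In Hill order: C8H15I.

C8H15I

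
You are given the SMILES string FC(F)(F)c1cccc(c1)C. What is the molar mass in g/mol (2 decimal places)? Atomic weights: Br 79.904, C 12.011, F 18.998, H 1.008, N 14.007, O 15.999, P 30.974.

160.14 g/mol

First, the molecular formula is C8H7F3 (counting implicit H from valence).
  C: 8 × 12.011 = 96.088
  F: 3 × 18.998 = 56.994
  H: 7 × 1.008 = 7.056
Sum: 8×12.011 + 3×18.998 + 7×1.008 = 160.138 → 160.14 g/mol.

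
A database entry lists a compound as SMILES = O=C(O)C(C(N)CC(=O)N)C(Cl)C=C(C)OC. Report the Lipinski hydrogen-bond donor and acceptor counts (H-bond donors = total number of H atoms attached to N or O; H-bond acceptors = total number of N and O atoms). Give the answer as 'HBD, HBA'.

Donors: find every N or O and count the H atoms it carries.
  atom 1 (O): bond orders sum to 2 → 0 H
  atom 3 (O): bond orders sum to 1 → 1 H
  atom 6 (N): bond orders sum to 1 → 2 H
  atom 9 (O): bond orders sum to 2 → 0 H
  atom 10 (N): bond orders sum to 1 → 2 H
  atom 16 (O): bond orders sum to 2 → 0 H
Lipinski HBD = 5.
Acceptors: N atoms = 2, O atoms = 4 → HBA = 6.

5, 6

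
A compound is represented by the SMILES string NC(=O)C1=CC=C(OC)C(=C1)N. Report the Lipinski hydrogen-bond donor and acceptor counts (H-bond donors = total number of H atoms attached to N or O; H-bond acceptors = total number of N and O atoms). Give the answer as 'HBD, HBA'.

Donors: find every N or O and count the H atoms it carries.
  atom 1 (N): bond orders sum to 1 → 2 H
  atom 3 (O): bond orders sum to 2 → 0 H
  atom 8 (O): bond orders sum to 2 → 0 H
  atom 12 (N): bond orders sum to 1 → 2 H
Lipinski HBD = 4.
Acceptors: N atoms = 2, O atoms = 2 → HBA = 4.

4, 4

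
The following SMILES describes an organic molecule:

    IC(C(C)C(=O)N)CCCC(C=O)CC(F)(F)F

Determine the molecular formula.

Walk through each heavy atom and fill implicit hydrogens from standard valence (C 4, N 3, O 2, S 2, halogen 1):
  atom 1: I (halogen, monovalent) → 0 H
  atom 2: C, bond orders sum to 3 (valence 4) → 1 H
  atom 3: C, bond orders sum to 3 (valence 4) → 1 H
  atom 4: C, bond orders sum to 1 (valence 4) → 3 H
  atom 5: C, bond orders sum to 4 (valence 4) → 0 H
  atom 6: O, bond orders sum to 2 (valence 2) → 0 H
  atom 7: N, bond orders sum to 1 (valence 3) → 2 H
  atom 8: C, bond orders sum to 2 (valence 4) → 2 H
  atom 9: C, bond orders sum to 2 (valence 4) → 2 H
  atom 10: C, bond orders sum to 2 (valence 4) → 2 H
  atom 11: C, bond orders sum to 3 (valence 4) → 1 H
  atom 12: C, bond orders sum to 3 (valence 4) → 1 H
  atom 13: O, bond orders sum to 2 (valence 2) → 0 H
  atom 14: C, bond orders sum to 2 (valence 4) → 2 H
  atom 15: C, bond orders sum to 4 (valence 4) → 0 H
  atom 16: F (halogen, monovalent) → 0 H
  atom 17: F (halogen, monovalent) → 0 H
  atom 18: F (halogen, monovalent) → 0 H
Totals → C:11, H:17, F:3, I:1, N:1, O:2.
In Hill order: C11H17F3INO2.

C11H17F3INO2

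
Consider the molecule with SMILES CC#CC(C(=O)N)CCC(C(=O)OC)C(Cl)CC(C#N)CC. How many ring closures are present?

In SMILES, each pair of matching ring-closure digits denotes one ring-closing bond; the number of such bonds equals the number of independent rings.
Ring-closure bonds here: 0.

0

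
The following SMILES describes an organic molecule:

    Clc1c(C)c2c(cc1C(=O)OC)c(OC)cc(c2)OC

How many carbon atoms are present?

15

Count every carbon token in the SMILES (each C, including those in ring-closure positions and inside branches).
Carbon count: 15.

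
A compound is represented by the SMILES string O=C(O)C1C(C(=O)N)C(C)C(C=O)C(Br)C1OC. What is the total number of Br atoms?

1

Scan the SMILES for Br atoms (remember two-letter symbols like Cl and Br are single atoms).
Bromine count: 1.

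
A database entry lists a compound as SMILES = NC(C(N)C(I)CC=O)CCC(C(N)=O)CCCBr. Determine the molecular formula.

C12H23BrIN3O2

Walk through each heavy atom and fill implicit hydrogens from standard valence (C 4, N 3, O 2, S 2, halogen 1):
  atom 1: N, bond orders sum to 1 (valence 3) → 2 H
  atom 2: C, bond orders sum to 3 (valence 4) → 1 H
  atom 3: C, bond orders sum to 3 (valence 4) → 1 H
  atom 4: N, bond orders sum to 1 (valence 3) → 2 H
  atom 5: C, bond orders sum to 3 (valence 4) → 1 H
  atom 6: I (halogen, monovalent) → 0 H
  atom 7: C, bond orders sum to 2 (valence 4) → 2 H
  atom 8: C, bond orders sum to 3 (valence 4) → 1 H
  atom 9: O, bond orders sum to 2 (valence 2) → 0 H
  atom 10: C, bond orders sum to 2 (valence 4) → 2 H
  atom 11: C, bond orders sum to 2 (valence 4) → 2 H
  atom 12: C, bond orders sum to 3 (valence 4) → 1 H
  atom 13: C, bond orders sum to 4 (valence 4) → 0 H
  atom 14: N, bond orders sum to 1 (valence 3) → 2 H
  atom 15: O, bond orders sum to 2 (valence 2) → 0 H
  atom 16: C, bond orders sum to 2 (valence 4) → 2 H
  atom 17: C, bond orders sum to 2 (valence 4) → 2 H
  atom 18: C, bond orders sum to 2 (valence 4) → 2 H
  atom 19: Br (halogen, monovalent) → 0 H
Totals → C:12, H:23, Br:1, I:1, N:3, O:2.
In Hill order: C12H23BrIN3O2.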